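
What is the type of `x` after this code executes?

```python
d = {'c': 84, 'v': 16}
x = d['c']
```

Accessing dict[str, int] with str key returns int

int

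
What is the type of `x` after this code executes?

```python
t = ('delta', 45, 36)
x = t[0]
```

Index 0 of tuple is a str literal

str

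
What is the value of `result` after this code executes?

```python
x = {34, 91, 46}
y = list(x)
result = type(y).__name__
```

x is set; y is list; result = 'list'

'list'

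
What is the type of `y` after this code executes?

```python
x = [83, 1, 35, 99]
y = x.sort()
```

list.sort() returns None (mutates in place)

NoneType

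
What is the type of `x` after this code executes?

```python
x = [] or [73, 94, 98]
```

'or' returns first truthy value (list)

list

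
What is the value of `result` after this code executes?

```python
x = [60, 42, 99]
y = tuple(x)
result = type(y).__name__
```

x is list; y is tuple; result = 'tuple'

'tuple'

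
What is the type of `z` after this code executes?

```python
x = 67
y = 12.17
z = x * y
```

int * float = float

float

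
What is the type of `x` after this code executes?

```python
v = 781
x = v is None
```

'is' comparison returns bool

bool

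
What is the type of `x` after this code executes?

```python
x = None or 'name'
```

'or' with None returns the other truthy value (str)

str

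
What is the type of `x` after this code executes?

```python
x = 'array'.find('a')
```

str.find() returns int index

int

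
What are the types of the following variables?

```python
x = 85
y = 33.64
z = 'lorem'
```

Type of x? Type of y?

x is assigned a bare integer (no decimal point), so it is an int; y is assigned a number with a decimal point, so it is a float

int, float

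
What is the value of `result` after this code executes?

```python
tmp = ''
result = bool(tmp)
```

tmp = ''; result = False

False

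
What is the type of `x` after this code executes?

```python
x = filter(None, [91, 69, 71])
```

filter() returns a filter object

filter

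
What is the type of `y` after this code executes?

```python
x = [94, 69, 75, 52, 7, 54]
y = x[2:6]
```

Slicing a list returns a list

list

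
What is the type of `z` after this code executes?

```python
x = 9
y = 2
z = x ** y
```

positive int ** positive int = int

int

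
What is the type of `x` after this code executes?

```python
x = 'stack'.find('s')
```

str.find() returns int index

int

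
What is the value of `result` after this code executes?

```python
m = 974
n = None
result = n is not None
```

m = 974; n = None; result = False

False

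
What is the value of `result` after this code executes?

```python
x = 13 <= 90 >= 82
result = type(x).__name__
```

x is bool; result = 'bool'

'bool'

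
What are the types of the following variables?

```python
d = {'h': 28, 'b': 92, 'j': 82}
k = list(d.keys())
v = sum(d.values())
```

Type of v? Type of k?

sum of ints is int; list() converts to list

int, list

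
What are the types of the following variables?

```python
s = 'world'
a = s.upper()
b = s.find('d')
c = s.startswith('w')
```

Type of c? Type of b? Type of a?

startswith() returns bool; find() returns int; upper() returns str

bool, int, str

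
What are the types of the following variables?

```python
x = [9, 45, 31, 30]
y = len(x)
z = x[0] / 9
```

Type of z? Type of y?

int / int = float; len() returns int

float, int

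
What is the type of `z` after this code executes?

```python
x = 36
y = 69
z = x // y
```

int // int = int

int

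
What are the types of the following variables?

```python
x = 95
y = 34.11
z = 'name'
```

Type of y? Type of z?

y is assigned a number with a decimal point, so it is a float; z is assigned a quoted string literal, so it is a str

float, str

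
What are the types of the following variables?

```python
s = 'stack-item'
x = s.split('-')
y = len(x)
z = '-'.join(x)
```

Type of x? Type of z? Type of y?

str.split() returns list; str.join() returns str; len() returns int

list, str, int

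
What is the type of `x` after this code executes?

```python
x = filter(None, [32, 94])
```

filter() returns a filter object

filter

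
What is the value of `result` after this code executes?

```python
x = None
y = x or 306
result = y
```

x = None; y = 306; result = 306

306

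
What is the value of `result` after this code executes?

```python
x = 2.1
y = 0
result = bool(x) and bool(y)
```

x = 2.1; y = 0; result = False

False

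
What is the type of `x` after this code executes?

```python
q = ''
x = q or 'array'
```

'or' returns first truthy value (str)

str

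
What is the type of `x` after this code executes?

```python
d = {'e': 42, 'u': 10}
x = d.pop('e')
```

dict.pop() returns the value

int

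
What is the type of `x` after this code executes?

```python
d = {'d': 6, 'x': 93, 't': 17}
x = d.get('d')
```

dict.get() returns value type when found

int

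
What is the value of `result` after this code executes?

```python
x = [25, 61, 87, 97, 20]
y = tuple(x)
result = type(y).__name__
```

x is list; y is tuple; result = 'tuple'

'tuple'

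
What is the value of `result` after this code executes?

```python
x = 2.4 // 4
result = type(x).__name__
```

x is float; result = 'float'

'float'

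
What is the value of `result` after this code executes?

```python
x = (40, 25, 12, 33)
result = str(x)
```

x = (40, 25, 12, 33); result = '(40, 25, 12, 33)'

'(40, 25, 12, 33)'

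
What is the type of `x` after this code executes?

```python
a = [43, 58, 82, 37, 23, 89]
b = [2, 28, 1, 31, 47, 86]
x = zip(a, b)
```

zip() returns a zip object

zip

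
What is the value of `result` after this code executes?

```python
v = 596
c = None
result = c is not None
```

v = 596; c = None; result = False

False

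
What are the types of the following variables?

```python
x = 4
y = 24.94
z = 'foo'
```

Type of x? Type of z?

x is assigned a bare integer (no decimal point), so it is an int; z is assigned a quoted string literal, so it is a str

int, str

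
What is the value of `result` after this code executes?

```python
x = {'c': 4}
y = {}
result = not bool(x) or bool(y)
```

x = {'c': 4}; y = {}; result = False

False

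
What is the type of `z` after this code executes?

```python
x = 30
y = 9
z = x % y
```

int % int = int

int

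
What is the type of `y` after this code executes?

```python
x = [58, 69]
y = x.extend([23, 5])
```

list.extend() returns None

NoneType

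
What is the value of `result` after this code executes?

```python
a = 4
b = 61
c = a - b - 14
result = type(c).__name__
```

a is int; b is int; c is int; result = 'int'

'int'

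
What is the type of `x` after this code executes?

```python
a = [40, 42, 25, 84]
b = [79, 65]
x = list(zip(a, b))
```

list(zip()) returns a list of tuples

list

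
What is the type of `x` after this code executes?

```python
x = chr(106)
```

chr() returns str (single char)

str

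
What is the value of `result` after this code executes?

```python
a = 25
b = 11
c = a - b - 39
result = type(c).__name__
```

a is int; b is int; c is int; result = 'int'

'int'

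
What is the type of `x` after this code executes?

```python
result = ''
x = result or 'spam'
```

'or' returns first truthy value (str)

str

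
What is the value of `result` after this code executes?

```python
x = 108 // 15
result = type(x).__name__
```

x is int; result = 'int'

'int'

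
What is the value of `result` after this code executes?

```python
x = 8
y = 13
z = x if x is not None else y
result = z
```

x = 8; y = 13; z = 8; result = 8

8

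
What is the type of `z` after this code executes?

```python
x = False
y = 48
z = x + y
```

bool + int = int (bool is subclass of int)

int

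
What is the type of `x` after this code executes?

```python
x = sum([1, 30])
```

sum() of ints returns int

int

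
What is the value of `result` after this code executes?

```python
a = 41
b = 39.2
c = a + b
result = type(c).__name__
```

a is int; b is float; c is float; result = 'float'

'float'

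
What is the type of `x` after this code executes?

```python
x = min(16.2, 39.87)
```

min() of floats returns float

float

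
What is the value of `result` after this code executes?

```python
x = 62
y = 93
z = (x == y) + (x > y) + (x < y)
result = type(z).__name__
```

x is int; y is int; z is int; result = 'int'

'int'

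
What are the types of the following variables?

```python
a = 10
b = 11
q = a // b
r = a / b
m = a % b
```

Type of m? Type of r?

% of ints returns int; / returns float

int, float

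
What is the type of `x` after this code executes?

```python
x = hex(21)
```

hex() returns str representation

str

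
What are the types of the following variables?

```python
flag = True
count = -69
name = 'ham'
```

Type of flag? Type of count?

flag is assigned the constant True, which has type bool; count is assigned a bare integer (no decimal point), so it is an int

bool, int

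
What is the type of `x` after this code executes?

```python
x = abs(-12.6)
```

abs() of float returns float

float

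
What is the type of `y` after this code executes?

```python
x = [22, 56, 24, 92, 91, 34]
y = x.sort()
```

list.sort() returns None (mutates in place)

NoneType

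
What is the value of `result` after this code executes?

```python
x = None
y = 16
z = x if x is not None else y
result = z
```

x = None; y = 16; z = 16; result = 16

16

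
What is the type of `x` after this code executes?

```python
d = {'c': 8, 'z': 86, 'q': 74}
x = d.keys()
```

.keys() returns dict_keys view

dict_keys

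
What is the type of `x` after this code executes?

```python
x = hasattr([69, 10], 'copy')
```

hasattr() returns bool

bool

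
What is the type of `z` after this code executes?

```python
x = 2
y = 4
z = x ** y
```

positive int ** positive int = int

int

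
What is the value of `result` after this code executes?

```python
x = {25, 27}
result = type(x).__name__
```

x is set; result = 'set'

'set'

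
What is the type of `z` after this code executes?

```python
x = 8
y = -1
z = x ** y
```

int ** negative = float

float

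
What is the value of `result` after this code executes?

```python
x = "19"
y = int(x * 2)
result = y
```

x = '19'; y = 1919; result = 1919

1919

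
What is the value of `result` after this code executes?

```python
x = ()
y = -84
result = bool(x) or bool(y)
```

x = (); y = -84; result = True

True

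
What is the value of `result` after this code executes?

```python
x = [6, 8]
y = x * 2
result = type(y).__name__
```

x is list; y is list; result = 'list'

'list'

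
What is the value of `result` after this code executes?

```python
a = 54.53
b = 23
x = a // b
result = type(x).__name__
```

a is float; b is int; x is float; result = 'float'

'float'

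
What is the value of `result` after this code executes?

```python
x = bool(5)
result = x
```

x = True; result = True

True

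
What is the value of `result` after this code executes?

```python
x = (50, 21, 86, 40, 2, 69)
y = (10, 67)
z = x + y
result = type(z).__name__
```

x is tuple; y is tuple; z is tuple; result = 'tuple'

'tuple'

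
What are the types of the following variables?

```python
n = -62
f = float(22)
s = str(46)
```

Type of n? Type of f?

n is assigned a bare integer (no decimal point), so it is an int; f is assigned the result of calling float(), which returns a float

int, float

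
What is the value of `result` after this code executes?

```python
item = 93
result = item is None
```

item = 93; result = False

False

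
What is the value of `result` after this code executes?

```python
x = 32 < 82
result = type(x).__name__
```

x is bool; result = 'bool'

'bool'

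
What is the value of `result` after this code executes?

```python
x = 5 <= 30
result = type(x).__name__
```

x is bool; result = 'bool'

'bool'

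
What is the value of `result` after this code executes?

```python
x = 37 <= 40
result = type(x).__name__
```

x is bool; result = 'bool'

'bool'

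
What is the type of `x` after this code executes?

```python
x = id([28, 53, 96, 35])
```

id() returns int

int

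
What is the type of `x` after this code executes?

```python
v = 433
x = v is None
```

'is' comparison returns bool

bool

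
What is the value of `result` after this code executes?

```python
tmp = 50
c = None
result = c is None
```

tmp = 50; c = None; result = True

True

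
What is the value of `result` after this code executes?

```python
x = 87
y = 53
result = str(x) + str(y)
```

x = 87; y = 53; result = '8753'

'8753'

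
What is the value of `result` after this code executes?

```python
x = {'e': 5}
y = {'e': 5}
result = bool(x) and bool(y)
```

x = {'e': 5}; y = {'e': 5}; result = True

True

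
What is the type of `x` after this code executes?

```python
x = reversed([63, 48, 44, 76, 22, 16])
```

reversed() on a list returns list_reverseiterator

list_reverseiterator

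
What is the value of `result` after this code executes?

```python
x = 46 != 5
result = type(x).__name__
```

x is bool; result = 'bool'

'bool'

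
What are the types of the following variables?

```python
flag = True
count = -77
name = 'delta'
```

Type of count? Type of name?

count is assigned a bare integer (no decimal point), so it is an int; name is assigned a quoted string literal, so it is a str

int, str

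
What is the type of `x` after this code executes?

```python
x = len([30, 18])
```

len() always returns int

int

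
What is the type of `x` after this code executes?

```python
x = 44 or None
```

'or' returns first truthy value

int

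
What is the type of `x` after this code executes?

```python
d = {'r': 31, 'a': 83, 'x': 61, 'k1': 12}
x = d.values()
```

.values() returns dict_values view

dict_values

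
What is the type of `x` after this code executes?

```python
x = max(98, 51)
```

max() of ints returns int

int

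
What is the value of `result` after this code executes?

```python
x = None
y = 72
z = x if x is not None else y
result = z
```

x = None; y = 72; z = 72; result = 72

72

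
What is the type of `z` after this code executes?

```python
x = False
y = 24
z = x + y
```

bool + int = int (bool is subclass of int)

int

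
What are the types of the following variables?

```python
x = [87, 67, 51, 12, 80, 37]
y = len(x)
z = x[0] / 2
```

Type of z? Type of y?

int / int = float; len() returns int

float, int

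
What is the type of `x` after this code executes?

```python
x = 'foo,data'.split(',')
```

str.split() returns list

list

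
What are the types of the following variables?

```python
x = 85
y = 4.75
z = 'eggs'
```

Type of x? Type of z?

x is assigned a bare integer (no decimal point), so it is an int; z is assigned a quoted string literal, so it is a str

int, str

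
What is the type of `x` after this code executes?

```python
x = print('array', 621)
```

print() returns None

NoneType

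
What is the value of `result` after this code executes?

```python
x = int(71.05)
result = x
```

x = 71; result = 71

71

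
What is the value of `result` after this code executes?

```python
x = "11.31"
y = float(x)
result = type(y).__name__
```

x is str; y is float; result = 'float'

'float'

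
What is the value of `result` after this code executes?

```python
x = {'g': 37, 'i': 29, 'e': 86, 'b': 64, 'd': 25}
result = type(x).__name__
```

x is dict; result = 'dict'

'dict'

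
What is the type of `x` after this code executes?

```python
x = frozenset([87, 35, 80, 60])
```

frozenset() returns frozenset

frozenset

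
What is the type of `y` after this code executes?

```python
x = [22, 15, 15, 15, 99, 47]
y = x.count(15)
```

list.count() returns int

int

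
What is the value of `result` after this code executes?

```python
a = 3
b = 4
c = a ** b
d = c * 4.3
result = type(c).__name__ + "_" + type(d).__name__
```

a is int; b is int; c is int; d is float; result = 'int_float'

'int_float'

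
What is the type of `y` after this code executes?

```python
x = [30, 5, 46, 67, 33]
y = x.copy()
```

list.copy() returns list

list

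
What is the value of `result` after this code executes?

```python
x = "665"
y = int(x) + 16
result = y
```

x = '665'; y = 681; result = 681

681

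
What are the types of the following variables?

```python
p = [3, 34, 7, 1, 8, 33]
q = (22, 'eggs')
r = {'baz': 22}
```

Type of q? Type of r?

q is assigned a tuple (parenthesized, comma-separated values); r is assigned a dict literal ({key: value})

tuple, dict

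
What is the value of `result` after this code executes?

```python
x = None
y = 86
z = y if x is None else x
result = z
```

x = None; y = 86; z = 86; result = 86

86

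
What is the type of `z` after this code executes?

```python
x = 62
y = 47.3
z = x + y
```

int + float = float

float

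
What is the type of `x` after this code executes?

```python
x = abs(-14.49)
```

abs() of float returns float

float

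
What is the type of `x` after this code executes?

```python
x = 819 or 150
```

'or' returns first truthy value (int)

int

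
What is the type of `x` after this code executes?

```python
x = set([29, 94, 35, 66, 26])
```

set() constructor returns set

set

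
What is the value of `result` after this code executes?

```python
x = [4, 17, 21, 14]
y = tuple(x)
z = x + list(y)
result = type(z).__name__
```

x is list; y is tuple; z is list; result = 'list'

'list'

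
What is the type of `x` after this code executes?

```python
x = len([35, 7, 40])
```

len() always returns int

int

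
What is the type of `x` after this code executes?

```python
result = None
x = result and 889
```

'and' returns first falsy value (None)

NoneType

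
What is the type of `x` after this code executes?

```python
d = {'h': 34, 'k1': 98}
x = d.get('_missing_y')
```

dict.get() returns None when key not found

NoneType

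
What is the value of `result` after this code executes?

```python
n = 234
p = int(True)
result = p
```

n = 234; p = 1; result = 1

1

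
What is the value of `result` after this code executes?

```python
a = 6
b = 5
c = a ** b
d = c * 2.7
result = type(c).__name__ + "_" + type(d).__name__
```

a is int; b is int; c is int; d is float; result = 'int_float'

'int_float'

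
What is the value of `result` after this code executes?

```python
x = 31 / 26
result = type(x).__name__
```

x is float; result = 'float'

'float'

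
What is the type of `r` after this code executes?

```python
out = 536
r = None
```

None has type NoneType

NoneType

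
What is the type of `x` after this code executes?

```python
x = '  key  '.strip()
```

str.strip() returns str

str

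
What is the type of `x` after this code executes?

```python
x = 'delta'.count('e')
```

str.count() returns int

int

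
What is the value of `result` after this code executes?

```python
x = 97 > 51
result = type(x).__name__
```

x is bool; result = 'bool'

'bool'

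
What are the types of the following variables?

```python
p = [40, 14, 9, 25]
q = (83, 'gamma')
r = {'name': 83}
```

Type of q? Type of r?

q is assigned a tuple (parenthesized, comma-separated values); r is assigned a dict literal ({key: value})

tuple, dict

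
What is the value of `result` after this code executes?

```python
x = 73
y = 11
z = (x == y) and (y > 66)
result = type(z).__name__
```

x is int; y is int; z is bool; result = 'bool'

'bool'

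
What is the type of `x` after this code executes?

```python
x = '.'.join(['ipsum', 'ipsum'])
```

str.join() returns str

str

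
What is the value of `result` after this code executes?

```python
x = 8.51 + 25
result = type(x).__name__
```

x is float; result = 'float'

'float'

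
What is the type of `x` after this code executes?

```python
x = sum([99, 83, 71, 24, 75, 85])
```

sum() of ints returns int

int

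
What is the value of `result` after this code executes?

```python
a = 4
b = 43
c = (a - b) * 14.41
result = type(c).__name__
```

a is int; b is int; c is float; result = 'float'

'float'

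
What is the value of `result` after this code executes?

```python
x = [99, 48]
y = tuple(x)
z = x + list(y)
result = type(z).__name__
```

x is list; y is tuple; z is list; result = 'list'

'list'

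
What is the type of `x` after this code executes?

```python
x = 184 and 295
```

'and' with truthy values returns last operand (int)

int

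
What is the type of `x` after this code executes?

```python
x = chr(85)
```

chr() returns str (single char)

str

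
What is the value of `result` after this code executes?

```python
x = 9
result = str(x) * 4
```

x = 9; result = '9999'

'9999'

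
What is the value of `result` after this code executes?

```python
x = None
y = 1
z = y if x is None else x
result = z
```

x = None; y = 1; z = 1; result = 1

1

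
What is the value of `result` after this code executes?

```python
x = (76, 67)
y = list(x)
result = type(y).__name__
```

x is tuple; y is list; result = 'list'

'list'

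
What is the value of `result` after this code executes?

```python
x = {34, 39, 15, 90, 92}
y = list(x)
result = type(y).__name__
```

x is set; y is list; result = 'list'

'list'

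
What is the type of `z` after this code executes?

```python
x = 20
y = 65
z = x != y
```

Comparison returns bool

bool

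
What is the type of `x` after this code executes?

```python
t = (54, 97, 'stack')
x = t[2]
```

Index 2 of tuple is a str literal

str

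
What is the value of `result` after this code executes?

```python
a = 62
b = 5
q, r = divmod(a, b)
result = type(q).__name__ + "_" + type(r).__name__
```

a is int; b is int; q is int; r is int; result = 'int_int'

'int_int'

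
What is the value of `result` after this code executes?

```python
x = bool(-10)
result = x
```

x = True; result = True

True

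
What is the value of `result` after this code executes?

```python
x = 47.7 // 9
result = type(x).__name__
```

x is float; result = 'float'

'float'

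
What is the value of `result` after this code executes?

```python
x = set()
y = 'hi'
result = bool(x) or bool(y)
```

x = set(); y = 'hi'; result = True

True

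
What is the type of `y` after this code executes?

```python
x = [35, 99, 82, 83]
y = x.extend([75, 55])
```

list.extend() returns None

NoneType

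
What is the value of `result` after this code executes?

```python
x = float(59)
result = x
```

x = 59.0; result = 59.0

59.0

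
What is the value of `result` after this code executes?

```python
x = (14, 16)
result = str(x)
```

x = (14, 16); result = '(14, 16)'

'(14, 16)'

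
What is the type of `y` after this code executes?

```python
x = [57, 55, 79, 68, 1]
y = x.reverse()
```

list.reverse() returns None

NoneType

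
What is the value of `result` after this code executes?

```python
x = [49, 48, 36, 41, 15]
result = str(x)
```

x = [49, 48, 36, 41, 15]; result = '[49, 48, 36, 41, 15]'

'[49, 48, 36, 41, 15]'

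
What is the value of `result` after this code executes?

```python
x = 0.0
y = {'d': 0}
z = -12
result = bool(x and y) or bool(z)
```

x = 0.0; y = {'d': 0}; z = -12; result = True

True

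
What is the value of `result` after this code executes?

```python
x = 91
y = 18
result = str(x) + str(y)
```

x = 91; y = 18; result = '9118'

'9118'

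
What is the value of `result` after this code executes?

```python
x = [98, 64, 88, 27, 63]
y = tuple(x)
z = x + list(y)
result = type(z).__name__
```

x is list; y is tuple; z is list; result = 'list'

'list'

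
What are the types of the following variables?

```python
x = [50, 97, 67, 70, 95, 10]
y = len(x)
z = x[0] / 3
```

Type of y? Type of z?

len() returns int; int / int = float

int, float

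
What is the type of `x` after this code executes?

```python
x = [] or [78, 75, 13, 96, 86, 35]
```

'or' returns first truthy value (list)

list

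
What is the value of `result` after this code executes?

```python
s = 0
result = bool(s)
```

s = 0; result = False

False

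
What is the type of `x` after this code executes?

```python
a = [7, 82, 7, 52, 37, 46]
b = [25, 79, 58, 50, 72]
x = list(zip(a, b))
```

list(zip()) returns a list of tuples

list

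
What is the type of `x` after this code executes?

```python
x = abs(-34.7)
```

abs() of float returns float

float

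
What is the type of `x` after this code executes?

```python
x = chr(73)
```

chr() returns str (single char)

str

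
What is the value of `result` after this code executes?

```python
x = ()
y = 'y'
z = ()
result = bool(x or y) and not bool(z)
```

x = (); y = 'y'; z = (); result = True

True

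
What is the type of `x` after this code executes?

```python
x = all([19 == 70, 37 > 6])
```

all() returns bool

bool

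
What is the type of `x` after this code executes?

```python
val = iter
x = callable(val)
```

callable() returns bool

bool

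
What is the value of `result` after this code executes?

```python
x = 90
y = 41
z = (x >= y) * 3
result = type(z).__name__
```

x is int; y is int; z is int; result = 'int'

'int'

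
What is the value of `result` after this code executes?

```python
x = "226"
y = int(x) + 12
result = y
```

x = '226'; y = 238; result = 238

238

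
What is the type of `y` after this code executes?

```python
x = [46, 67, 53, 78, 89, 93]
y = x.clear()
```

list.clear() returns None

NoneType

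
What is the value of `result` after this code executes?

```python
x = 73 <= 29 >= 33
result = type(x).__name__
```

x is bool; result = 'bool'

'bool'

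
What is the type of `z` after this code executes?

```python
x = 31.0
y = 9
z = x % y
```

float % int = float

float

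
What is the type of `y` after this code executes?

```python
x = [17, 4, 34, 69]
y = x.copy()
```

list.copy() returns list

list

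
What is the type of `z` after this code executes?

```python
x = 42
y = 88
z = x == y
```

Equality comparison returns bool

bool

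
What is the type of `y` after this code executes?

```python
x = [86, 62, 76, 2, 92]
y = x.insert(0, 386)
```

list.insert() returns None

NoneType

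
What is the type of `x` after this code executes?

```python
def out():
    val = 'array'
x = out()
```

Function without return returns None

NoneType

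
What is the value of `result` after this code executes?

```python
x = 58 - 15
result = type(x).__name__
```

x is int; result = 'int'

'int'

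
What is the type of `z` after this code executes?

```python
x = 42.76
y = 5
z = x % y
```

float % int = float

float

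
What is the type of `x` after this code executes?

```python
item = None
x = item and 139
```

'and' returns first falsy value (None)

NoneType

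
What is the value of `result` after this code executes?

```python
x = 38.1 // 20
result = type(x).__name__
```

x is float; result = 'float'

'float'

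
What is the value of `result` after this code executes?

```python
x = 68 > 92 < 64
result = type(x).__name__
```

x is bool; result = 'bool'

'bool'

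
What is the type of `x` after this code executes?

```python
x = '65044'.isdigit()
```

str.isdigit() returns bool

bool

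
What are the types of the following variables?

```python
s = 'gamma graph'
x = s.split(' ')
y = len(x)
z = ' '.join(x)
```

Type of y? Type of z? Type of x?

len() returns int; str.join() returns str; str.split() returns list

int, str, list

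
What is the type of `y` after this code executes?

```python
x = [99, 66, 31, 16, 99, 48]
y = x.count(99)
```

list.count() returns int

int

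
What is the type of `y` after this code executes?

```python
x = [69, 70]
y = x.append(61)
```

list.append() returns None (mutates in place)

NoneType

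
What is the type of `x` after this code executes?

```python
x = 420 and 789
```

'and' with truthy values returns last operand (int)

int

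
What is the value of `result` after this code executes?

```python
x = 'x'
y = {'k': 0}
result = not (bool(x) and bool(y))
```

x = 'x'; y = {'k': 0}; result = False

False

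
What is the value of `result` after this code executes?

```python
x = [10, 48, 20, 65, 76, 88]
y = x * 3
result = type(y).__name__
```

x is list; y is list; result = 'list'

'list'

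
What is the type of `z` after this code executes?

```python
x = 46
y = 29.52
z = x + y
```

int + float = float

float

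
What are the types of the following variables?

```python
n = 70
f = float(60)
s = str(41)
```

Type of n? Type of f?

n is assigned a bare integer (no decimal point), so it is an int; f is assigned the result of calling float(), which returns a float

int, float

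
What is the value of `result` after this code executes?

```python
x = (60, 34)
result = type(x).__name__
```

x is tuple; result = 'tuple'

'tuple'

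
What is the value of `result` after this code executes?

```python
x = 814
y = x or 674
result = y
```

x = 814; y = 814; result = 814

814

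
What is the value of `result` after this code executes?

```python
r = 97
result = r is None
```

r = 97; result = False

False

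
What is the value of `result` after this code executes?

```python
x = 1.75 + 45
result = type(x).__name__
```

x is float; result = 'float'

'float'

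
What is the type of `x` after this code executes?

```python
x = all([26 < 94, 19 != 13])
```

all() returns bool

bool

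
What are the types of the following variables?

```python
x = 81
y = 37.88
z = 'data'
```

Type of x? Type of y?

x is assigned a bare integer (no decimal point), so it is an int; y is assigned a number with a decimal point, so it is a float

int, float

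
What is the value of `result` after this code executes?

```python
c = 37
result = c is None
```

c = 37; result = False

False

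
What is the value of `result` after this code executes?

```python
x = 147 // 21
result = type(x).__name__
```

x is int; result = 'int'

'int'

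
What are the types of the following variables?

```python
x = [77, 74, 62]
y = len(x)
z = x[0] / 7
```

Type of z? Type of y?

int / int = float; len() returns int

float, int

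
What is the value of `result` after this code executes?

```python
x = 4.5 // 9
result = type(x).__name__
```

x is float; result = 'float'

'float'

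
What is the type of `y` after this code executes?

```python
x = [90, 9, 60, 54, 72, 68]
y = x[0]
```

Indexing list[int] returns int

int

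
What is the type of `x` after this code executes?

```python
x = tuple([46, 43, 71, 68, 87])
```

tuple() constructor returns tuple

tuple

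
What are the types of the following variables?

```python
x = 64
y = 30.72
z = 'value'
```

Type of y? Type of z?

y is assigned a number with a decimal point, so it is a float; z is assigned a quoted string literal, so it is a str

float, str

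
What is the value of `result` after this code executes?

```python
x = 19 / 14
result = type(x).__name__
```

x is float; result = 'float'

'float'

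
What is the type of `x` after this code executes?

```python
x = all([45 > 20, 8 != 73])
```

all() returns bool

bool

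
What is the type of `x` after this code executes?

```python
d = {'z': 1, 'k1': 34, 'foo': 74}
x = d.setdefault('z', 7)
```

dict.setdefault() returns the (existing or default) value

int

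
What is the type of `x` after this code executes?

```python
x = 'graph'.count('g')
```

str.count() returns int

int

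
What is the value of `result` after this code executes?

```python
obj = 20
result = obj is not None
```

obj = 20; result = True

True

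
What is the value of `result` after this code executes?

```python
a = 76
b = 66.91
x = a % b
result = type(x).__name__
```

a is int; b is float; x is float; result = 'float'

'float'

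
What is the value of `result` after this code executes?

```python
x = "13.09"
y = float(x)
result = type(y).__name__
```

x is str; y is float; result = 'float'

'float'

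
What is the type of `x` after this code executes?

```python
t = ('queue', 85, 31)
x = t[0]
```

Index 0 of tuple is a str literal

str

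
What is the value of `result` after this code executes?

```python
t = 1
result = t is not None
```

t = 1; result = True

True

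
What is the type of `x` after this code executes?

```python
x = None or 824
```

'or' with None returns the other truthy value

int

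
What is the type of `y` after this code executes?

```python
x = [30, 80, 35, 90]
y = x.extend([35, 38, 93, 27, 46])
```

list.extend() returns None

NoneType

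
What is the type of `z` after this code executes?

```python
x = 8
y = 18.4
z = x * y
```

int * float = float

float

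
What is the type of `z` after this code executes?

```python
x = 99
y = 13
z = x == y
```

Equality comparison returns bool

bool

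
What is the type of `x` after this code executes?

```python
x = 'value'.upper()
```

str.upper() returns str

str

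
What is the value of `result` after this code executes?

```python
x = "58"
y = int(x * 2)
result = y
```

x = '58'; y = 5858; result = 5858

5858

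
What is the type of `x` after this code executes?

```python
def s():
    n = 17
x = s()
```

Function without return returns None

NoneType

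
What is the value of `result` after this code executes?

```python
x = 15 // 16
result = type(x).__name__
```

x is int; result = 'int'

'int'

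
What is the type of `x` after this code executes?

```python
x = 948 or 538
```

'or' returns first truthy value (int)

int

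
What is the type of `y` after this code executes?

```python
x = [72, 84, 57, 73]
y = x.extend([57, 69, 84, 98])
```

list.extend() returns None

NoneType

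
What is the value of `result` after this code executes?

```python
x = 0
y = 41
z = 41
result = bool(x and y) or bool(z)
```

x = 0; y = 41; z = 41; result = True

True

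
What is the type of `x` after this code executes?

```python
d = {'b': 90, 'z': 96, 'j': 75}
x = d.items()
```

dict.items() returns dict_items view

dict_items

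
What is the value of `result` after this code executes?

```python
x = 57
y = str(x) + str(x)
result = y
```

x = 57; y = '5757'; result = '5757'

'5757'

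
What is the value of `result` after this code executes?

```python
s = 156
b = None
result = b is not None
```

s = 156; b = None; result = False

False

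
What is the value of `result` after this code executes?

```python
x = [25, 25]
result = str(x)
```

x = [25, 25]; result = '[25, 25]'

'[25, 25]'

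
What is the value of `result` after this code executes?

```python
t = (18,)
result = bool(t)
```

t = (18,); result = True

True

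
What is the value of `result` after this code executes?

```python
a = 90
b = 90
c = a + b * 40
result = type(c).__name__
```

a is int; b is int; c is int; result = 'int'

'int'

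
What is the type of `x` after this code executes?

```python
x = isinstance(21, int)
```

isinstance() returns bool

bool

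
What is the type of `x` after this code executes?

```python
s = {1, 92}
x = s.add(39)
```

set.add() returns None (mutates in place)

NoneType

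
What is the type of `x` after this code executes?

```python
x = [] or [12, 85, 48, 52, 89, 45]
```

'or' returns first truthy value (list)

list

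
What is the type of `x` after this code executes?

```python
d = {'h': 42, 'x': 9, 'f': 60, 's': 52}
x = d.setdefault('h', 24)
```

dict.setdefault() returns the (existing or default) value

int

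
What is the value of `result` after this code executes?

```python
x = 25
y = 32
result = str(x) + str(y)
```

x = 25; y = 32; result = '2532'

'2532'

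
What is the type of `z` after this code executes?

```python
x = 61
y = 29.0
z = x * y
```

int * float = float

float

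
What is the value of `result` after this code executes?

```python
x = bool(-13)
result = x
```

x = True; result = True

True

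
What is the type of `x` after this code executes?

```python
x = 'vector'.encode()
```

str.encode() returns bytes

bytes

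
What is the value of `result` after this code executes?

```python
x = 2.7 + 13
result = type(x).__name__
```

x is float; result = 'float'

'float'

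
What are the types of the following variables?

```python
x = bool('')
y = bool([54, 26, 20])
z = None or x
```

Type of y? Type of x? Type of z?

bool() returns bool; bool() returns bool; None or bool returns the bool

bool, bool, bool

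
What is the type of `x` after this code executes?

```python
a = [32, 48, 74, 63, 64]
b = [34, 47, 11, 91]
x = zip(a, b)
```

zip() returns a zip object

zip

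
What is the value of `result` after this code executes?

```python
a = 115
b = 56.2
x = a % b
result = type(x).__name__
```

a is int; b is float; x is float; result = 'float'

'float'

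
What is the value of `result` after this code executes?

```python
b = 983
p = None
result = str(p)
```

b = 983; p = None; result = 'None'

'None'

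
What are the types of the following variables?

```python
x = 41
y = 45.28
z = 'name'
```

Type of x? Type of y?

x is assigned a bare integer (no decimal point), so it is an int; y is assigned a number with a decimal point, so it is a float

int, float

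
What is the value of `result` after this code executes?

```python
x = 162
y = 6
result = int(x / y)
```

x = 162; y = 6; result = 27

27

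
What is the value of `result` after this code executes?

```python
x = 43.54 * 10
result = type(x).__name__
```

x is float; result = 'float'

'float'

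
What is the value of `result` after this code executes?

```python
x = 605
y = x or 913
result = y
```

x = 605; y = 605; result = 605

605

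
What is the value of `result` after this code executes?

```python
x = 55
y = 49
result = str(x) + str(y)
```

x = 55; y = 49; result = '5549'

'5549'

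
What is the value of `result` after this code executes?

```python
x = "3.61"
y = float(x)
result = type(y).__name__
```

x is str; y is float; result = 'float'

'float'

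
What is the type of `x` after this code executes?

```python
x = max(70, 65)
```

max() of ints returns int

int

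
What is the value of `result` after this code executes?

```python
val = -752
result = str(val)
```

val = -752; result = '-752'

'-752'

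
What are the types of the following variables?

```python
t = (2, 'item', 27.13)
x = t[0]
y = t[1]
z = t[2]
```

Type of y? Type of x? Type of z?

tuple[1] is str; tuple[0] is int; tuple[2] is float

str, int, float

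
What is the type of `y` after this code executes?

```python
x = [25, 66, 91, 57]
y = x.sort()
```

list.sort() returns None (mutates in place)

NoneType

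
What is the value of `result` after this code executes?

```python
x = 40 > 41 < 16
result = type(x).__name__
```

x is bool; result = 'bool'

'bool'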